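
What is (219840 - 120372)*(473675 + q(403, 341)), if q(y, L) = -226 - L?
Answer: 47059106544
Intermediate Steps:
(219840 - 120372)*(473675 + q(403, 341)) = (219840 - 120372)*(473675 + (-226 - 1*341)) = 99468*(473675 + (-226 - 341)) = 99468*(473675 - 567) = 99468*473108 = 47059106544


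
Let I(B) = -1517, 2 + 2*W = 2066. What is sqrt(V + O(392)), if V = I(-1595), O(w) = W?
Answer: I*sqrt(485) ≈ 22.023*I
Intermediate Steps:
W = 1032 (W = -1 + (1/2)*2066 = -1 + 1033 = 1032)
O(w) = 1032
V = -1517
sqrt(V + O(392)) = sqrt(-1517 + 1032) = sqrt(-485) = I*sqrt(485)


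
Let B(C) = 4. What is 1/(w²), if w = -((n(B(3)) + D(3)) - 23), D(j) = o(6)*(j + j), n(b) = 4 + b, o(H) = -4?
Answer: 1/1521 ≈ 0.00065746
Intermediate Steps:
D(j) = -8*j (D(j) = -4*(j + j) = -8*j)
w = 39 (w = -(((4 + 4) - 8*3) - 23) = -((8 - 24) - 23) = -(-16 - 23) = -1*(-39) = 39)
1/(w²) = 1/(39²) = 1/1521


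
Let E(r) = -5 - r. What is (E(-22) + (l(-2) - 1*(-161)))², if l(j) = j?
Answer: 30976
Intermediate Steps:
(E(-22) + (l(-2) - 1*(-161)))² = ((-5 - 1*(-22)) + (-2 - 1*(-161)))² = ((-5 + 22) + (-2 + 161))² = (17 + 159)² = 176² = 30976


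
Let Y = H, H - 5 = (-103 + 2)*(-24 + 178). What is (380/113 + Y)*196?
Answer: -344304772/113 ≈ -3.0469e+6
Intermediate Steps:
H = -15549 (H = 5 + (-103 + 2)*(-24 + 178) = 5 - 101*154 = 5 - 15554 = -15549)
Y = -15549
(380/113 + Y)*196 = (380/113 - 15549)*196 = -1756657/113*196 = -344304772/113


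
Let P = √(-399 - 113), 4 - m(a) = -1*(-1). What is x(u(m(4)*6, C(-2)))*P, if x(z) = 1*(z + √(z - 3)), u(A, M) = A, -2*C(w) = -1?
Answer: 16*I*√2*(18 + √15) ≈ 494.93*I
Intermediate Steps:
C(w) = ½ (C(w) = -½*(-1) = ½)
m(a) = 3 (m(a) = 4 - (-1)*(-1) = 4 - 1*1 = 4 - 1 = 3)
P = 16*I*√2 (P = √(-512) = 16*I*√2 ≈ 22.627*I)
x(z) = z + √(-3 + z) (x(z) = 1*(z + √(-3 + z)) = z + √(-3 + z))
x(u(m(4)*6, C(-2)))*P = (3*6 + √(-3 + 3*6))*(16*I*√2) = (18 + √(-3 + 18))*(16*I*√2) = (18 + √15)*(16*I*√2) = 16*I*√2*(18 + √15)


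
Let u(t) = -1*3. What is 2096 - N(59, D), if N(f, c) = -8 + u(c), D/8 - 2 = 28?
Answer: 2107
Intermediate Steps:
D = 240 (D = 16 + 8*28 = 16 + 224 = 240)
u(t) = -3
N(f, c) = -11 (N(f, c) = -8 - 3 = -11)
2096 - N(59, D) = 2096 - 1*(-11) = 2096 + 11 = 2107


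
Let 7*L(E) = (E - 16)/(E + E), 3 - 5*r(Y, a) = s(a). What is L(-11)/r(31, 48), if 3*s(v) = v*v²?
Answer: -45/1892198 ≈ -2.3782e-5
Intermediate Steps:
s(v) = v³/3 (s(v) = (v*v²)/3 = v³/3)
r(Y, a) = ⅗ - a³/15
L(E) = (-16 + E)/(14*E) (L(E) = ((E - 16)/(E + E))/7 = ((-16 + E)/((2*E)))/7 = ((-16 + E)*(1/(2*E)))/7 = ((-16 + E)/(2*E))/7 = (-16 + E)/(14*E))
L(-11)/r(31, 48) = ((1/14)*(-16 - 11)/(-11))/(⅗ - 1/15*48³) = ((1/14)*(-1/11)*(-27))/(⅗ - 1/15*110592) = 27/(154*(⅗ - 36864/5)) = 27/(154*(-36861/5)) = (27/154)*(-5/36861) = -45/1892198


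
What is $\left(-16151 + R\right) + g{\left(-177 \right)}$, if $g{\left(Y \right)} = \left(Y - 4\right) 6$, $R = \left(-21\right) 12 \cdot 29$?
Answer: $-24545$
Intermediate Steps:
$R = -7308$ ($R = \left(-252\right) 29 = -7308$)
$g{\left(Y \right)} = -24 + 6 Y$ ($g{\left(Y \right)} = \left(-4 + Y\right) 6 = -24 + 6 Y$)
$\left(-16151 + R\right) + g{\left(-177 \right)} = \left(-16151 - 7308\right) + \left(-24 + 6 \left(-177\right)\right) = -23459 - 1086 = -24545$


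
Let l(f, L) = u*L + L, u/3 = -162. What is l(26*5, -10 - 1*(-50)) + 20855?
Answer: 1455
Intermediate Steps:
u = -486 (u = 3*(-162) = -486)
l(f, L) = -485*L (l(f, L) = -486*L + L = -485*L)
l(26*5, -10 - 1*(-50)) + 20855 = -485*(-10 - 1*(-50)) + 20855 = -485*(-10 + 50) + 20855 = -485*40 + 20855 = -19400 + 20855 = 1455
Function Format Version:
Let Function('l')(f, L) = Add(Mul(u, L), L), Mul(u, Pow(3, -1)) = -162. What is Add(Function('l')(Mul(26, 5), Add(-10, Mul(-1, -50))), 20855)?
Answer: 1455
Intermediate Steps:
u = -486 (u = Mul(3, -162) = -486)
Function('l')(f, L) = Mul(-485, L) (Function('l')(f, L) = Add(Mul(-486, L), L) = Mul(-485, L))
Add(Function('l')(Mul(26, 5), Add(-10, Mul(-1, -50))), 20855) = Add(Mul(-485, Add(-10, Mul(-1, -50))), 20855) = Add(Mul(-485, Add(-10, 50)), 20855) = Add(Mul(-485, 40), 20855) = Add(-19400, 20855) = 1455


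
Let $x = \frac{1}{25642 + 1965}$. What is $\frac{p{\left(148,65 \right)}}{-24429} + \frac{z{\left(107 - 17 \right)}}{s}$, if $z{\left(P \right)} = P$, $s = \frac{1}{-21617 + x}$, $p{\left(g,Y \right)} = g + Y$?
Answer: $- \frac{437362540186757}{224803801} \approx -1.9455 \cdot 10^{6}$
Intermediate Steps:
$p{\left(g,Y \right)} = Y + g$
$x = \frac{1}{27607} \approx 3.6223 \cdot 10^{-5}$
$s = - \frac{27607}{596780518}$ ($s = \frac{1}{-21617 + \frac{1}{27607}} = \frac{1}{- \frac{596780518}{27607}} = - \frac{27607}{596780518} \approx -4.626 \cdot 10^{-5}$)
$\frac{p{\left(148,65 \right)}}{-24429} + \frac{z{\left(107 - 17 \right)}}{s} = \frac{65 + 148}{-24429} + \frac{107 - 17}{- \frac{27607}{596780518}} = 213 \left(- \frac{1}{24429}\right) + \left(107 - 17\right) \left(- \frac{596780518}{27607}\right) = - \frac{71}{8143} + 90 \left(- \frac{596780518}{27607}\right) = - \frac{71}{8143} - \frac{53710246620}{27607} = - \frac{437362540186757}{224803801}$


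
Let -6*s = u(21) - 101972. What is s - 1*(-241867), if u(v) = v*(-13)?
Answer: 1553447/6 ≈ 2.5891e+5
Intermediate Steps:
u(v) = -13*v
s = 102245/6 (s = -(-13*21 - 101972)/6 = -(-273 - 101972)/6 = -⅙*(-102245) = 102245/6 ≈ 17041.)
s - 1*(-241867) = 102245/6 - 1*(-241867) = 102245/6 + 241867 = 1553447/6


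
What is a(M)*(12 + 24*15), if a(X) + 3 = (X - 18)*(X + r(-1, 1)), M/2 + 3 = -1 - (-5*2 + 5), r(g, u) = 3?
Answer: -30876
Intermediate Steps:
M = 2 (M = -6 + 2*(-1 - (-5*2 + 5)) = -6 + 2*(-1 - (-10 + 5)) = -6 + 2*(-1 - 1*(-5)) = -6 + 2*(-1 + 5) = -6 + 2*4 = -6 + 8 = 2)
a(X) = -3 + (-18 + X)*(3 + X) (a(X) = -3 + (X - 18)*(X + 3) = -3 + (-18 + X)*(3 + X))
a(M)*(12 + 24*15) = (-57 + 2² - 15*2)*(12 + 24*15) = (-57 + 4 - 30)*(12 + 360) = -83*372 = -30876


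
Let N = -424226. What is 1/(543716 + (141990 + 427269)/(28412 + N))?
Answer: 131938/71736611855 ≈ 1.8392e-6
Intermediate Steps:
1/(543716 + (141990 + 427269)/(28412 + N)) = 1/(543716 + (141990 + 427269)/(28412 - 424226)) = 1/(543716 + 569259/(-395814)) = 1/(543716 + 569259*(-1/395814)) = 1/(543716 - 189753/131938) = 1/(71736611855/131938) = 131938/71736611855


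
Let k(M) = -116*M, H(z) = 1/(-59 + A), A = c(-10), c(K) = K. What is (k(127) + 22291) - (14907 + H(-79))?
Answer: -507011/69 ≈ -7348.0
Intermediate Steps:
A = -10
H(z) = -1/69 (H(z) = 1/(-59 - 10) = 1/(-69) = -1/69)
(k(127) + 22291) - (14907 + H(-79)) = (-116*127 + 22291) - (14907 - 1/69) = (-14732 + 22291) - 1*1028582/69 = 7559 - 1028582/69 = -507011/69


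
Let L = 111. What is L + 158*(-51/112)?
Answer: 2187/56 ≈ 39.054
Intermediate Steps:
L + 158*(-51/112) = 111 + 158*(-51/112) = 111 - 4029/56 = 2187/56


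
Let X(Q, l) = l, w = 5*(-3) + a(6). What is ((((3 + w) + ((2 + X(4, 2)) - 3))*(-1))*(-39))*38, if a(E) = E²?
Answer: 37050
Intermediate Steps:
w = 21 (w = 5*(-3) + 6² = -15 + 36 = 21)
((((3 + w) + ((2 + X(4, 2)) - 3))*(-1))*(-39))*38 = ((((3 + 21) + ((2 + 2) - 3))*(-1))*(-39))*38 = (((24 + (4 - 3))*(-1))*(-39))*38 = (((24 + 1)*(-1))*(-39))*38 = ((25*(-1))*(-39))*38 = -25*(-39)*38 = 975*38 = 37050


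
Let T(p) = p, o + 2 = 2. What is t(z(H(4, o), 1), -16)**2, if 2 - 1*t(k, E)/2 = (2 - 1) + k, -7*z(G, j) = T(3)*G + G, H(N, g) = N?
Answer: 2116/49 ≈ 43.184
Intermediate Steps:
o = 0 (o = -2 + 2 = 0)
z(G, j) = -4*G/7 (z(G, j) = -(3*G + G)/7 = -4*G/7)
t(k, E) = 2 - 2*k (t(k, E) = 4 - 2*((2 - 1) + k) = 4 - 2*(1 + k) = 4 + (-2 - 2*k) = 2 - 2*k)
t(z(H(4, o), 1), -16)**2 = (2 - (-8)*4/7)**2 = (2 - 2*(-16/7))**2 = (2 + 32/7)**2 = (46/7)**2 = 2116/49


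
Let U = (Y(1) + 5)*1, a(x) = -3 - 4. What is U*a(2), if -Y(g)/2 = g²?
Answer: -21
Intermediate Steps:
a(x) = -7
Y(g) = -2*g²
U = 3 (U = (-2*1² + 5)*1 = (-2*1 + 5)*1 = (-2 + 5)*1 = 3*1 = 3)
U*a(2) = 3*(-7) = -21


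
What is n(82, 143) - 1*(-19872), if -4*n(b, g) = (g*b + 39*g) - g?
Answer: 15582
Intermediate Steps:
n(b, g) = -19*g/2 - b*g/4 (n(b, g) = -((g*b + 39*g) - g)/4 = -((b*g + 39*g) - g)/4 = -((39*g + b*g) - g)/4 = -(38*g + b*g)/4 = -19*g/2 - b*g/4)
n(82, 143) - 1*(-19872) = -¼*143*(38 + 82) - 1*(-19872) = -¼*143*120 + 19872 = -4290 + 19872 = 15582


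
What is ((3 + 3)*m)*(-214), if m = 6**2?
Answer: -46224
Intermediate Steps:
m = 36
((3 + 3)*m)*(-214) = ((3 + 3)*36)*(-214) = (6*36)*(-214) = 216*(-214) = -46224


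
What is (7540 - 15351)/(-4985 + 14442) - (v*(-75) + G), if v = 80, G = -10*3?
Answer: 57017899/9457 ≈ 6029.2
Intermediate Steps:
G = -30
(7540 - 15351)/(-4985 + 14442) - (v*(-75) + G) = (7540 - 15351)/(-4985 + 14442) - (80*(-75) - 30) = -7811/9457 - (-6000 - 30) = -7811*1/9457 - 1*(-6030) = -7811/9457 + 6030 = 57017899/9457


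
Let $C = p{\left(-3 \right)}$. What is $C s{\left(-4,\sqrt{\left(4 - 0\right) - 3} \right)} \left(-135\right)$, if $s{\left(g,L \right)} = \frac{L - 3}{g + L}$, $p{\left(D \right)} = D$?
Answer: $270$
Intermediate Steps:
$C = -3$
$s{\left(g,L \right)} = \frac{-3 + L}{L + g}$
$C s{\left(-4,\sqrt{\left(4 - 0\right) - 3} \right)} \left(-135\right) = - 3 \frac{-3 + \sqrt{\left(4 - 0\right) - 3}}{\sqrt{\left(4 - 0\right) - 3} - 4} \left(-135\right) = - 3 \frac{-3 + \sqrt{\left(4 + 0\right) - 3}}{\sqrt{\left(4 + 0\right) - 3} - 4} \left(-135\right) = - 3 \frac{-3 + \sqrt{4 - 3}}{\sqrt{4 - 3} - 4} \left(-135\right) = - 3 \frac{-3 + \sqrt{1}}{\sqrt{1} - 4} \left(-135\right) = - 3 \frac{-3 + 1}{1 - 4} \left(-135\right) = - 3 \frac{1}{-3} \left(-2\right) \left(-135\right) = - 3 \left(- \frac{1}{3}\right) \left(-2\right) \left(-135\right) = - 3 \cdot \frac{2}{3} \left(-135\right) = \left(-3\right) \left(-90\right) = 270$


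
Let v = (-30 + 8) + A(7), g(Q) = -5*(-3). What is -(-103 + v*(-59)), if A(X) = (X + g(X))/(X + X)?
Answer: -7716/7 ≈ -1102.3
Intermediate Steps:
g(Q) = 15
A(X) = (15 + X)/(2*X) (A(X) = (X + 15)/(X + X) = (15 + X)/((2*X)) = (15 + X)*(1/(2*X)) = (15 + X)/(2*X))
v = -143/7 (v = (-30 + 8) + (1/2)*(15 + 7)/7 = -22 + (1/2)*(1/7)*22 = -22 + 11/7 = -143/7 ≈ -20.429)
-(-103 + v*(-59)) = -(-103 - 143/7*(-59)) = -(-103 + 8437/7) = -1*7716/7 = -7716/7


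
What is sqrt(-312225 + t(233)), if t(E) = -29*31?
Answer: 2*I*sqrt(78281) ≈ 559.58*I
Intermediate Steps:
t(E) = -899
sqrt(-312225 + t(233)) = sqrt(-312225 - 899) = sqrt(-313124) = 2*I*sqrt(78281)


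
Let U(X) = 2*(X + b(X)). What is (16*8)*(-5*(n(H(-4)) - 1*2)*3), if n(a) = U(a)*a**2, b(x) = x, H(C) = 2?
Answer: -57600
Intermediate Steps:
U(X) = 4*X (U(X) = 2*(X + X) = 2*(2*X) = 4*X)
n(a) = 4*a**3 (n(a) = (4*a)*a**2 = 4*a**3)
(16*8)*(-5*(n(H(-4)) - 1*2)*3) = (16*8)*(-5*(4*2**3 - 1*2)*3) = 128*(-5*(4*8 - 2)*3) = 128*(-5*(32 - 2)*3) = 128*(-5*30*3) = 128*(-150*3) = 128*(-450) = -57600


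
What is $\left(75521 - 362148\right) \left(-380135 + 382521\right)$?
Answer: $-683892022$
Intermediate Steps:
$\left(75521 - 362148\right) \left(-380135 + 382521\right) = \left(-286627\right) 2386 = -683892022$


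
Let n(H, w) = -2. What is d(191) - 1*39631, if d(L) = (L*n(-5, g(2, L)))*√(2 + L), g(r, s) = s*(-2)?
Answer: -39631 - 382*√193 ≈ -44938.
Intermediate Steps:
g(r, s) = -2*s
d(L) = -2*L*√(2 + L) (d(L) = (L*(-2))*√(2 + L) = (-2*L)*√(2 + L) = -2*L*√(2 + L))
d(191) - 1*39631 = -2*191*√(2 + 191) - 1*39631 = -2*191*√193 - 39631 = -382*√193 - 39631 = -39631 - 382*√193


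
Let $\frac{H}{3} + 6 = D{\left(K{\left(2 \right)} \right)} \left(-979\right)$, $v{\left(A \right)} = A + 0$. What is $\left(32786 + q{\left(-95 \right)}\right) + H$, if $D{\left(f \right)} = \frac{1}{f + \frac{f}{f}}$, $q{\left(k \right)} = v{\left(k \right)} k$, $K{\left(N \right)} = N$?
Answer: $40814$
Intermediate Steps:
$v{\left(A \right)} = A$
$q{\left(k \right)} = k^{2}$ ($q{\left(k \right)} = k k = k^{2}$)
$D{\left(f \right)} = \frac{1}{1 + f}$ ($D{\left(f \right)} = \frac{1}{f + 1} = \frac{1}{1 + f}$)
$H = -997$ ($H = -18 + 3 \frac{1}{1 + 2} \left(-979\right) = -18 + 3 \cdot \frac{1}{3} \left(-979\right) = -18 + 3 \left(- \frac{979}{3}\right) = -18 - 979 = -997$)
$\left(32786 + q{\left(-95 \right)}\right) + H = \left(32786 + \left(-95\right)^{2}\right) - 997 = \left(32786 + 9025\right) - 997 = 41811 - 997 = 40814$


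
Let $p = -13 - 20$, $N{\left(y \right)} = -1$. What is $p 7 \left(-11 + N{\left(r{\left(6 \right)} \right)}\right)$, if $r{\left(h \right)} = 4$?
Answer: $2772$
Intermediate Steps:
$p = -33$ ($p = -13 - 20 = -33$)
$p 7 \left(-11 + N{\left(r{\left(6 \right)} \right)}\right) = \left(-33\right) 7 \left(-11 - 1\right) = \left(-231\right) \left(-12\right) = 2772$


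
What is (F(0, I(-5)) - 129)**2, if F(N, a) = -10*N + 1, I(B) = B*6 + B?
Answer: 16384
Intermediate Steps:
I(B) = 7*B (I(B) = 6*B + B = 7*B)
F(N, a) = 1 - 10*N
(F(0, I(-5)) - 129)**2 = ((1 - 10*0) - 129)**2 = ((1 + 0) - 129)**2 = (1 - 129)**2 = (-128)**2 = 16384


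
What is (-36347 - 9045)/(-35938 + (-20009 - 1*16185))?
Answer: 11348/18033 ≈ 0.62929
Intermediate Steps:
(-36347 - 9045)/(-35938 + (-20009 - 1*16185)) = -45392/(-35938 + (-20009 - 16185)) = -45392/(-35938 - 36194) = -45392/(-72132) = -45392*(-1/72132) = 11348/18033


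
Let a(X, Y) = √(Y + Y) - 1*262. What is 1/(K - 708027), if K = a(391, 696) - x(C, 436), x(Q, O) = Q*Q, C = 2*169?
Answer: -822533/676560534697 - 4*√87/676560534697 ≈ -1.2158e-6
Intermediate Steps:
a(X, Y) = -262 + √2*√Y (a(X, Y) = √(2*Y) - 262 = √2*√Y - 262 = -262 + √2*√Y)
C = 338
x(Q, O) = Q²
K = -114506 + 4*√87 (K = (-262 + √2*√696) - 1*338² = (-262 + √2*(2*√174)) - 1*114244 = (-262 + 4*√87) - 114244 = -114506 + 4*√87 ≈ -1.1447e+5)
1/(K - 708027) = 1/((-114506 + 4*√87) - 708027) = 1/(-822533 + 4*√87)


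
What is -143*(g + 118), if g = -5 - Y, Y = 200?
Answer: 12441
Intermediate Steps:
g = -205 (g = -5 - 1*200 = -5 - 200 = -205)
-143*(g + 118) = -143*(-205 + 118) = -143*(-87) = 12441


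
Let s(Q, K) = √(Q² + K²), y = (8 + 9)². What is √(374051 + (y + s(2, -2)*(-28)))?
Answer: 2*√(93585 - 14*√2) ≈ 611.77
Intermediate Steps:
y = 289 (y = 17² = 289)
s(Q, K) = √(K² + Q²)
√(374051 + (y + s(2, -2)*(-28))) = √(374051 + (289 + √((-2)² + 2²)*(-28))) = √(374051 + (289 + √(4 + 4)*(-28))) = √(374051 + (289 + √8*(-28))) = √(374051 + (289 + (2*√2)*(-28))) = √(374051 + (289 - 56*√2)) = √(374340 - 56*√2)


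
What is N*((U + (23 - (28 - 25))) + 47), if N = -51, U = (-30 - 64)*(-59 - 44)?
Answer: -497199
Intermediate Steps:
U = 9682 (U = -94*(-103) = 9682)
N*((U + (23 - (28 - 25))) + 47) = -51*((9682 + (23 - (28 - 25))) + 47) = -51*((9682 + (23 - 1*3)) + 47) = -51*((9682 + (23 - 3)) + 47) = -51*((9682 + 20) + 47) = -51*(9702 + 47) = -51*9749 = -497199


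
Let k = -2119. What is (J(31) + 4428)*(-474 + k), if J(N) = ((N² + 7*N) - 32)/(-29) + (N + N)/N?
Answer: -330151132/29 ≈ -1.1385e+7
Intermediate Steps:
J(N) = 90/29 - 7*N/29 - N²/29 (J(N) = (-32 + N² + 7*N)*(-1/29) + (2*N)/N = (32/29 - 7*N/29 - N²/29) + 2 = 90/29 - 7*N/29 - N²/29)
(J(31) + 4428)*(-474 + k) = ((90/29 - 7/29*31 - 1/29*31²) + 4428)*(-474 - 2119) = ((90/29 - 217/29 - 1/29*961) + 4428)*(-2593) = ((90/29 - 217/29 - 961/29) + 4428)*(-2593) = (-1088/29 + 4428)*(-2593) = (127324/29)*(-2593) = -330151132/29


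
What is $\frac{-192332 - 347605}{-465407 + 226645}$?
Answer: $\frac{539937}{238762} \approx 2.2614$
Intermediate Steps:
$\frac{-192332 - 347605}{-465407 + 226645} = - \frac{539937}{-238762} = \left(-539937\right) \left(- \frac{1}{238762}\right) = \frac{539937}{238762}$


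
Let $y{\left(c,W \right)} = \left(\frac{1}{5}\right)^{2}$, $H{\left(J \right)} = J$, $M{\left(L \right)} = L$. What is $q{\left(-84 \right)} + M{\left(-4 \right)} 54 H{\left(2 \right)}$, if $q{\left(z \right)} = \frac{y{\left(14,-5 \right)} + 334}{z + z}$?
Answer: $- \frac{260393}{600} \approx -433.99$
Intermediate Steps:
$y{\left(c,W \right)} = \frac{1}{25}$ ($y{\left(c,W \right)} = \left(\frac{1}{5}\right)^{2} = \frac{1}{25}$)
$q{\left(z \right)} = \frac{8351}{50 z}$ ($q{\left(z \right)} = \frac{\frac{1}{25} + 334}{z + z} = \frac{8351}{25 \cdot 2 z} = \frac{8351 \frac{1}{2 z}}{25} = \frac{8351}{50 z}$)
$q{\left(-84 \right)} + M{\left(-4 \right)} 54 H{\left(2 \right)} = \frac{8351}{50 \left(-84\right)} + \left(-4\right) 54 \cdot 2 = \frac{8351}{50} \left(- \frac{1}{84}\right) - 432 = - \frac{1193}{600} - 432 = - \frac{260393}{600}$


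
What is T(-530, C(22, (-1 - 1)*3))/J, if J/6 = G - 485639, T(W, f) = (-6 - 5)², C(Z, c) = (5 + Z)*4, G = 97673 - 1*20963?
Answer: -121/2453574 ≈ -4.9316e-5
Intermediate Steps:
G = 76710 (G = 97673 - 20963 = 76710)
C(Z, c) = 20 + 4*Z
T(W, f) = 121 (T(W, f) = (-11)² = 121)
J = -2453574 (J = 6*(76710 - 485639) = 6*(-408929) = -2453574)
T(-530, C(22, (-1 - 1)*3))/J = 121/(-2453574) = 121*(-1/2453574) = -121/2453574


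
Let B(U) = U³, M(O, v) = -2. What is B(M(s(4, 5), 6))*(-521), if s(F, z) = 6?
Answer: 4168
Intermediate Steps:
B(M(s(4, 5), 6))*(-521) = (-2)³*(-521) = -8*(-521) = 4168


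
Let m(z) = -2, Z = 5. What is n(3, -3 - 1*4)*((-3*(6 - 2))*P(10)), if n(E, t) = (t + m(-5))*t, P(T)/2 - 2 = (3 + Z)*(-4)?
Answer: 45360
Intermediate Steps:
P(T) = -60 (P(T) = 4 + 2*((3 + 5)*(-4)) = 4 + 2*(8*(-4)) = 4 + 2*(-32) = 4 - 64 = -60)
n(E, t) = t*(-2 + t) (n(E, t) = (t - 2)*t = (-2 + t)*t = t*(-2 + t))
n(3, -3 - 1*4)*((-3*(6 - 2))*P(10)) = ((-3 - 1*4)*(-2 + (-3 - 1*4)))*(-3*(6 - 2)*(-60)) = ((-3 - 4)*(-2 + (-3 - 4)))*(-3*4*(-60)) = (-7*(-2 - 7))*(-12*(-60)) = -7*(-9)*720 = 63*720 = 45360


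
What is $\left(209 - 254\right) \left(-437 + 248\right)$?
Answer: $8505$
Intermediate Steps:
$\left(209 - 254\right) \left(-437 + 248\right) = \left(-45\right) \left(-189\right) = 8505$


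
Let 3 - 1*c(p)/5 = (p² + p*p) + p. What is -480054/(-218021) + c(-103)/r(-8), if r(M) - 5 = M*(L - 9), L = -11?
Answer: -4587017570/7194693 ≈ -637.56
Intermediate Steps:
r(M) = 5 - 20*M (r(M) = 5 + M*(-11 - 9) = 5 + M*(-20) = 5 - 20*M)
c(p) = 15 - 10*p² - 5*p (c(p) = 15 - 5*((p² + p*p) + p) = 15 - 5*((p² + p²) + p) = 15 - 5*(2*p² + p) = 15 - 5*(p + 2*p²) = 15 + (-10*p² - 5*p) = 15 - 10*p² - 5*p)
-480054/(-218021) + c(-103)/r(-8) = -480054/(-218021) + (15 - 10*(-103)² - 5*(-103))/(5 - 20*(-8)) = -480054*(-1/218021) + (15 - 10*10609 + 515)/(5 + 160) = 480054/218021 + (15 - 106090 + 515)/165 = 480054/218021 - 105560*1/165 = 480054/218021 - 21112/33 = -4587017570/7194693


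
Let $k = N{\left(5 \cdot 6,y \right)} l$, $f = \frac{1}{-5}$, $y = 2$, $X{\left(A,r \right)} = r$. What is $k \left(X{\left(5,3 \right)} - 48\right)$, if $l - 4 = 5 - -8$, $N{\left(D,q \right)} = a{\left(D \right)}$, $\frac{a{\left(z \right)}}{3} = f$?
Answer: $459$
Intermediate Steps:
$f = - \frac{1}{5} \approx -0.2$
$a{\left(z \right)} = - \frac{3}{5}$ ($a{\left(z \right)} = 3 \left(- \frac{1}{5}\right) = - \frac{3}{5}$)
$N{\left(D,q \right)} = - \frac{3}{5}$
$l = 17$ ($l = 4 + \left(5 - -8\right) = 4 + \left(5 + 8\right) = 4 + 13 = 17$)
$k = - \frac{51}{5}$ ($k = \left(- \frac{3}{5}\right) 17 = - \frac{51}{5} \approx -10.2$)
$k \left(X{\left(5,3 \right)} - 48\right) = - \frac{51 \left(3 - 48\right)}{5} = \left(- \frac{51}{5}\right) \left(-45\right) = 459$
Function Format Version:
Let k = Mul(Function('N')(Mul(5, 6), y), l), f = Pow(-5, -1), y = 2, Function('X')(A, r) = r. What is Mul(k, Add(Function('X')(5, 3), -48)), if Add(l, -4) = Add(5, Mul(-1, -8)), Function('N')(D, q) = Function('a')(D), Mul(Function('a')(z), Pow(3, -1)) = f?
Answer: 459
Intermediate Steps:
f = Rational(-1, 5) ≈ -0.20000
Function('a')(z) = Rational(-3, 5) (Function('a')(z) = Mul(3, Rational(-1, 5)) = Rational(-3, 5))
Function('N')(D, q) = Rational(-3, 5)
l = 17 (l = Add(4, Add(5, Mul(-1, -8))) = Add(4, Add(5, 8)) = Add(4, 13) = 17)
k = Rational(-51, 5) (k = Mul(Rational(-3, 5), 17) = Rational(-51, 5) ≈ -10.200)
Mul(k, Add(Function('X')(5, 3), -48)) = Mul(Rational(-51, 5), Add(3, -48)) = Mul(Rational(-51, 5), -45) = 459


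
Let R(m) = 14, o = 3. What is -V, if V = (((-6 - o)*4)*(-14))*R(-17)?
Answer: -7056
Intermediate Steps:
V = 7056 (V = (((-6 - 1*3)*4)*(-14))*14 = (((-6 - 3)*4)*(-14))*14 = (-9*4*(-14))*14 = -36*(-14)*14 = 504*14 = 7056)
-V = -1*7056 = -7056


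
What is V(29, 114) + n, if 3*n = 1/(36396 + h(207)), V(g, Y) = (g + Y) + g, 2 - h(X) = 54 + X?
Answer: 18646693/108411 ≈ 172.00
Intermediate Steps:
h(X) = -52 - X (h(X) = 2 - (54 + X) = 2 + (-54 - X) = -52 - X)
V(g, Y) = Y + 2*g (V(g, Y) = (Y + g) + g = Y + 2*g)
n = 1/108411 (n = 1/(3*(36396 + (-52 - 1*207))) = 1/(3*(36396 + (-52 - 207))) = 1/(3*(36396 - 259)) = (⅓)/36137 = (⅓)*(1/36137) = 1/108411 ≈ 9.2242e-6)
V(29, 114) + n = (114 + 2*29) + 1/108411 = (114 + 58) + 1/108411 = 172 + 1/108411 = 18646693/108411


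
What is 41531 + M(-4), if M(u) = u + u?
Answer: 41523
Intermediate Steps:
M(u) = 2*u
41531 + M(-4) = 41531 + 2*(-4) = 41531 - 8 = 41523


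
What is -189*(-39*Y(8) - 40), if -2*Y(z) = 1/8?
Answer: 113589/16 ≈ 7099.3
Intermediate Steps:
Y(z) = -1/16 (Y(z) = -½/8 = -½*⅛ = -1/16)
-189*(-39*Y(8) - 40) = -189*(-39*(-1/16) - 40) = -189*(39/16 - 40) = -189*(-601/16) = 113589/16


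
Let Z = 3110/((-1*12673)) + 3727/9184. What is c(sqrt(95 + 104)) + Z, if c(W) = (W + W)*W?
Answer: 46341425167/116388832 ≈ 398.16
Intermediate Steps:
c(W) = 2*W**2 (c(W) = (2*W)*W = 2*W**2)
Z = 18670031/116388832 (Z = 3110/(-12673) + 3727*(1/9184) = 3110*(-1/12673) + 3727/9184 = -3110/12673 + 3727/9184 = 18670031/116388832 ≈ 0.16041)
c(sqrt(95 + 104)) + Z = 2*(sqrt(95 + 104))**2 + 18670031/116388832 = 2*(sqrt(199))**2 + 18670031/116388832 = 2*199 + 18670031/116388832 = 398 + 18670031/116388832 = 46341425167/116388832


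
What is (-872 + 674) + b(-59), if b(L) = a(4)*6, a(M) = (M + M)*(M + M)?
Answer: 186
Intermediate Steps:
a(M) = 4*M² (a(M) = (2*M)*(2*M) = 4*M²)
b(L) = 384 (b(L) = (4*4²)*6 = (4*16)*6 = 64*6 = 384)
(-872 + 674) + b(-59) = (-872 + 674) + 384 = -198 + 384 = 186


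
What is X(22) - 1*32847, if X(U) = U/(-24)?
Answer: -394175/12 ≈ -32848.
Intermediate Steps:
X(U) = -U/24 (X(U) = U*(-1/24) = -U/24)
X(22) - 1*32847 = -1/24*22 - 1*32847 = -11/12 - 32847 = -394175/12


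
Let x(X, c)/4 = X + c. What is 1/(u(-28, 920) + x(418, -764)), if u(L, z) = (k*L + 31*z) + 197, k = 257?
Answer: 1/20137 ≈ 4.9660e-5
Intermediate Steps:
u(L, z) = 197 + 31*z + 257*L (u(L, z) = (257*L + 31*z) + 197 = (31*z + 257*L) + 197 = 197 + 31*z + 257*L)
x(X, c) = 4*X + 4*c (x(X, c) = 4*(X + c) = 4*X + 4*c)
1/(u(-28, 920) + x(418, -764)) = 1/((197 + 31*920 + 257*(-28)) + (4*418 + 4*(-764))) = 1/((197 + 28520 - 7196) + (1672 - 3056)) = 1/(21521 - 1384) = 1/20137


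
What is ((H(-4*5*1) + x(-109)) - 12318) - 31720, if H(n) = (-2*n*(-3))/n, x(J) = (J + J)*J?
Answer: -20270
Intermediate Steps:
x(J) = 2*J**2 (x(J) = (2*J)*J = 2*J**2)
H(n) = 6 (H(n) = (6*n)/n = 6)
((H(-4*5*1) + x(-109)) - 12318) - 31720 = ((6 + 2*(-109)**2) - 12318) - 31720 = ((6 + 2*11881) - 12318) - 31720 = ((6 + 23762) - 12318) - 31720 = (23768 - 12318) - 31720 = 11450 - 31720 = -20270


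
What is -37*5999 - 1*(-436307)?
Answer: 214344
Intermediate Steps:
-37*5999 - 1*(-436307) = -221963 + 436307 = 214344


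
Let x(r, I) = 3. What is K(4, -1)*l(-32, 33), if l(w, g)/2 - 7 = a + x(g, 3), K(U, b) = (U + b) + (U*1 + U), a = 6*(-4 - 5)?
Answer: -968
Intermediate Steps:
a = -54 (a = 6*(-9) = -54)
K(U, b) = b + 3*U (K(U, b) = (U + b) + (U + U) = (U + b) + 2*U = b + 3*U)
l(w, g) = -88 (l(w, g) = 14 + 2*(-54 + 3) = 14 + 2*(-51) = 14 - 102 = -88)
K(4, -1)*l(-32, 33) = (-1 + 3*4)*(-88) = (-1 + 12)*(-88) = 11*(-88) = -968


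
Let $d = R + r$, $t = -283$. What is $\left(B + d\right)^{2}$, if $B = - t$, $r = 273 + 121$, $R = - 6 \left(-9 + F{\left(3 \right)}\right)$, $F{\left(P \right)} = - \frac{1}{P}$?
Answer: $537289$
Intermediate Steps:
$R = 56$ ($R = - 6 \left(-9 - \frac{1}{3}\right) = \left(-6\right) \left(- \frac{28}{3}\right) = 56$)
$r = 394$
$d = 450$ ($d = 56 + 394 = 450$)
$B = 283$ ($B = \left(-1\right) \left(-283\right) = 283$)
$\left(B + d\right)^{2} = \left(283 + 450\right)^{2} = 733^{2} = 537289$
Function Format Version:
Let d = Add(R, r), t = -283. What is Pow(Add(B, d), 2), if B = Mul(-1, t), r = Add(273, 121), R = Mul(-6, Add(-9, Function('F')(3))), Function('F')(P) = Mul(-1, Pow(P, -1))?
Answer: 537289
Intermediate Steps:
R = 56 (R = Mul(-6, Add(-9, Mul(-1, Pow(3, -1)))) = Mul(-6, Add(-9, Mul(-1, Rational(1, 3)))) = Mul(-6, Add(-9, Rational(-1, 3))) = Mul(-6, Rational(-28, 3)) = 56)
r = 394
d = 450 (d = Add(56, 394) = 450)
B = 283 (B = Mul(-1, -283) = 283)
Pow(Add(B, d), 2) = Pow(Add(283, 450), 2) = Pow(733, 2) = 537289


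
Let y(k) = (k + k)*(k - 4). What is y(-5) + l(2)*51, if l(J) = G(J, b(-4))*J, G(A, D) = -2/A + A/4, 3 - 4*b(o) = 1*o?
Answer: 39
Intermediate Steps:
b(o) = 3/4 - o/4
G(A, D) = -2/A + A/4 (G(A, D) = -2/A + A*(1/4) = -2/A + A/4)
l(J) = J*(-2/J + J/4) (l(J) = (-2/J + J/4)*J = J*(-2/J + J/4))
y(k) = 2*k*(-4 + k) (y(k) = (2*k)*(-4 + k) = 2*k*(-4 + k))
y(-5) + l(2)*51 = 2*(-5)*(-4 - 5) + (-2 + (1/4)*2**2)*51 = 2*(-5)*(-9) + (-2 + (1/4)*4)*51 = 90 + (-2 + 1)*51 = 90 - 1*51 = 90 - 51 = 39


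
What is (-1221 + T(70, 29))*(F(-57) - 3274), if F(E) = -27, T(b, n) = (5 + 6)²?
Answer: 3631100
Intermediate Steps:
T(b, n) = 121 (T(b, n) = 11² = 121)
(-1221 + T(70, 29))*(F(-57) - 3274) = (-1221 + 121)*(-27 - 3274) = -1100*(-3301) = 3631100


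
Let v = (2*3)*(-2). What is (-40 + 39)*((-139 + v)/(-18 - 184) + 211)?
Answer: -42773/202 ≈ -211.75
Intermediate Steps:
v = -12 (v = 6*(-2) = -12)
(-40 + 39)*((-139 + v)/(-18 - 184) + 211) = (-40 + 39)*((-139 - 12)/(-18 - 184) + 211) = -(-151/(-202) + 211) = -(-151*(-1/202) + 211) = -(151/202 + 211) = -1*42773/202 = -42773/202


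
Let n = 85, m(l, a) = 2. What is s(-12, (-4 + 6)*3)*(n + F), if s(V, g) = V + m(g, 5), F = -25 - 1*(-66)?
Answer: -1260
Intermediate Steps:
F = 41 (F = -25 + 66 = 41)
s(V, g) = 2 + V (s(V, g) = V + 2 = 2 + V)
s(-12, (-4 + 6)*3)*(n + F) = (2 - 12)*(85 + 41) = -10*126 = -1260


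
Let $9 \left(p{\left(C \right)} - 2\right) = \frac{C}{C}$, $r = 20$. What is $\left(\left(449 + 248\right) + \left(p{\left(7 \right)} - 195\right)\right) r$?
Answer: $\frac{90740}{9} \approx 10082.0$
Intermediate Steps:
$p{\left(C \right)} = \frac{19}{9}$ ($p{\left(C \right)} = 2 + \frac{C \frac{1}{C}}{9} = 2 + \frac{1}{9} \cdot 1 = 2 + \frac{1}{9} = \frac{19}{9}$)
$\left(\left(449 + 248\right) + \left(p{\left(7 \right)} - 195\right)\right) r = \left(\left(449 + 248\right) + \left(\frac{19}{9} - 195\right)\right) 20 = \left(697 - \frac{1736}{9}\right) 20 = \frac{4537}{9} \cdot 20 = \frac{90740}{9}$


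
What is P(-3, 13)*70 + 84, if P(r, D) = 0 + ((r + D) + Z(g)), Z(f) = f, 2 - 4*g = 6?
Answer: 714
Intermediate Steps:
g = -1 (g = ½ - ¼*6 = ½ - 3/2 = -1)
P(r, D) = -1 + D + r (P(r, D) = 0 + ((r + D) - 1) = 0 + ((D + r) - 1) = 0 + (-1 + D + r) = -1 + D + r)
P(-3, 13)*70 + 84 = (-1 + 13 - 3)*70 + 84 = 9*70 + 84 = 630 + 84 = 714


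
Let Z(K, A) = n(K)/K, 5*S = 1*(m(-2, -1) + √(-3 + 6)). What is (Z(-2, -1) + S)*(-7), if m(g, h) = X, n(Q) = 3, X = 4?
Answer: 49/10 - 7*√3/5 ≈ 2.4751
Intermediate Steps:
m(g, h) = 4
S = ⅘ + √3/5 (S = (1*(4 + √(-3 + 6)))/5 = (1*(4 + √3))/5 = (4 + √3)/5 = ⅘ + √3/5 ≈ 1.1464)
Z(K, A) = 3/K
(Z(-2, -1) + S)*(-7) = (3/(-2) + (⅘ + √3/5))*(-7) = (3*(-½) + (⅘ + √3/5))*(-7) = (-3/2 + (⅘ + √3/5))*(-7) = (-7/10 + √3/5)*(-7) = 49/10 - 7*√3/5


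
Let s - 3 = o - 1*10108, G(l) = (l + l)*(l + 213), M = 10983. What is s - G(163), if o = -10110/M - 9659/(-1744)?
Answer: -847110041585/6384784 ≈ -1.3268e+5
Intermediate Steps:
G(l) = 2*l*(213 + l) (G(l) = (2*l)*(213 + l) = 2*l*(213 + l))
o = 29484319/6384784 (o = -10110/10983 - 9659/(-1744) = -10110*1/10983 - 9659*(-1/1744) = -3370/3661 + 9659/1744 = 29484319/6384784 ≈ 4.6179)
s = -64488758001/6384784 (s = 3 + (29484319/6384784 - 1*10108) = 3 + (29484319/6384784 - 10108) = 3 - 64507912353/6384784 = -64488758001/6384784 ≈ -10100.)
s - G(163) = -64488758001/6384784 - 2*163*(213 + 163) = -64488758001/6384784 - 2*163*376 = -64488758001/6384784 - 1*122576 = -64488758001/6384784 - 122576 = -847110041585/6384784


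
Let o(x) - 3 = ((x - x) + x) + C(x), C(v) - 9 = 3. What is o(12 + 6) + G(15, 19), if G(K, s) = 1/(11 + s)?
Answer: 991/30 ≈ 33.033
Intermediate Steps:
C(v) = 12 (C(v) = 9 + 3 = 12)
o(x) = 15 + x (o(x) = 3 + (((x - x) + x) + 12) = 3 + ((0 + x) + 12) = 3 + (x + 12) = 3 + (12 + x) = 15 + x)
o(12 + 6) + G(15, 19) = (15 + (12 + 6)) + 1/(11 + 19) = (15 + 18) + 1/30 = 33 + 1/30 = 991/30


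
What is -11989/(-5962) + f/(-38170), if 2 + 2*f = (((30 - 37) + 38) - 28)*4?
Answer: 2079956/1034407 ≈ 2.0108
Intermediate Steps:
f = 5 (f = -1 + ((((30 - 37) + 38) - 28)*4)/2 = -1 + (((-7 + 38) - 28)*4)/2 = -1 + ((31 - 28)*4)/2 = -1 + (3*4)/2 = -1 + (1/2)*12 = -1 + 6 = 5)
-11989/(-5962) + f/(-38170) = -11989/(-5962) + 5/(-38170) = -11989*(-1/5962) + 5*(-1/38170) = 11989/5962 - 1/7634 = 2079956/1034407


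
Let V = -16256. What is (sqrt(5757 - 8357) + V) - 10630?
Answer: -26886 + 10*I*sqrt(26) ≈ -26886.0 + 50.99*I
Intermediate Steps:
(sqrt(5757 - 8357) + V) - 10630 = (sqrt(5757 - 8357) - 16256) - 10630 = (sqrt(-2600) - 16256) - 10630 = (10*I*sqrt(26) - 16256) - 10630 = (-16256 + 10*I*sqrt(26)) - 10630 = -26886 + 10*I*sqrt(26)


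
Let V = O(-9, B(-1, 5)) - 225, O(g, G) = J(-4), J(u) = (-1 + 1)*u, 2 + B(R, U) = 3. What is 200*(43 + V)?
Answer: -36400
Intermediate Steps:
B(R, U) = 1 (B(R, U) = -2 + 3 = 1)
J(u) = 0 (J(u) = 0*u = 0)
O(g, G) = 0
V = -225 (V = 0 - 225 = -225)
200*(43 + V) = 200*(43 - 225) = 200*(-182) = -36400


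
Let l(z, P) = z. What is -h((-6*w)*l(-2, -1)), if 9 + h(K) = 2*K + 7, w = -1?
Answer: 26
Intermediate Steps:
h(K) = -2 + 2*K (h(K) = -9 + (2*K + 7) = -9 + (7 + 2*K) = -2 + 2*K)
-h((-6*w)*l(-2, -1)) = -(-2 + 2*(-6*(-1)*(-2))) = -(-2 + 2*(6*(-2))) = -(-2 + 2*(-12)) = -(-2 - 24) = -1*(-26) = 26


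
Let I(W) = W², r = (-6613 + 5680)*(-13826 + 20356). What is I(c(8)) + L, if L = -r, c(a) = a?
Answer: 6092554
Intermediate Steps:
r = -6092490 (r = -933*6530 = -6092490)
L = 6092490 (L = -1*(-6092490) = 6092490)
I(c(8)) + L = 8² + 6092490 = 64 + 6092490 = 6092554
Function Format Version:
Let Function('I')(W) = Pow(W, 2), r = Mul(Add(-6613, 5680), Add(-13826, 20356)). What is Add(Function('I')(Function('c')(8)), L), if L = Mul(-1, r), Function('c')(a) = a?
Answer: 6092554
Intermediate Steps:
r = -6092490 (r = Mul(-933, 6530) = -6092490)
L = 6092490 (L = Mul(-1, -6092490) = 6092490)
Add(Function('I')(Function('c')(8)), L) = Add(Pow(8, 2), 6092490) = Add(64, 6092490) = 6092554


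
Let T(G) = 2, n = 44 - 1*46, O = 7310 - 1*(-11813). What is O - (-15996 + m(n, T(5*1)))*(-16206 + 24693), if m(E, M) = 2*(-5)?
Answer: 135862045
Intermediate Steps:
O = 19123 (O = 7310 + 11813 = 19123)
n = -2 (n = 44 - 46 = -2)
m(E, M) = -10
O - (-15996 + m(n, T(5*1)))*(-16206 + 24693) = 19123 - (-15996 - 10)*(-16206 + 24693) = 19123 - (-16006)*8487 = 19123 - 1*(-135842922) = 19123 + 135842922 = 135862045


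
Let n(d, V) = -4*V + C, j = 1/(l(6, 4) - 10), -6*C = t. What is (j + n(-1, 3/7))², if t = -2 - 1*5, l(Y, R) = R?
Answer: 25/49 ≈ 0.51020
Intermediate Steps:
t = -7 (t = -2 - 5 = -7)
C = 7/6 (C = -⅙*(-7) = 7/6 ≈ 1.1667)
j = -⅙ (j = 1/(4 - 10) = 1/(-6) = -⅙ ≈ -0.16667)
n(d, V) = 7/6 - 4*V (n(d, V) = -4*V + 7/6 = 7/6 - 4*V)
(j + n(-1, 3/7))² = (-⅙ + (7/6 - 12/7))² = (-⅙ - 23/42)² = (-5/7)² = 25/49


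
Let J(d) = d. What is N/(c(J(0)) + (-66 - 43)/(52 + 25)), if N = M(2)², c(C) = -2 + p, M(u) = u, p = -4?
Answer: -308/571 ≈ -0.53940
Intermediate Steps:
c(C) = -6 (c(C) = -2 - 4 = -6)
N = 4 (N = 2² = 4)
N/(c(J(0)) + (-66 - 43)/(52 + 25)) = 4/(-6 + (-66 - 43)/(52 + 25)) = 4/(-6 - 109/77) = 4/(-571/77) = -77/571*4 = -308/571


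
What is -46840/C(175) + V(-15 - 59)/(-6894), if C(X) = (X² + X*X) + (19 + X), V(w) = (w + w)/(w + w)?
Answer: -80744101/105898734 ≈ -0.76247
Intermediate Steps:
V(w) = 1 (V(w) = (2*w)/((2*w)) = (2*w)*(1/(2*w)) = 1)
C(X) = 19 + X + 2*X² (C(X) = (X² + X²) + (19 + X) = 2*X² + (19 + X) = 19 + X + 2*X²)
-46840/C(175) + V(-15 - 59)/(-6894) = -46840/(19 + 175 + 2*175²) + 1/(-6894) = -46840/(19 + 175 + 2*30625) + 1*(-1/6894) = -46840/(19 + 175 + 61250) - 1/6894 = -46840/61444 - 1/6894 = -46840*1/61444 - 1/6894 = -11710/15361 - 1/6894 = -80744101/105898734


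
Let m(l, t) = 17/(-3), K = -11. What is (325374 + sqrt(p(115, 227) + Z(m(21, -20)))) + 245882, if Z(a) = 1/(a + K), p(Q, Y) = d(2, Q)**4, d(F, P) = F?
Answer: 571256 + sqrt(1594)/10 ≈ 5.7126e+5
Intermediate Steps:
m(l, t) = -17/3 (m(l, t) = 17*(-1/3) = -17/3)
p(Q, Y) = 16 (p(Q, Y) = 2**4 = 16)
Z(a) = 1/(-11 + a) (Z(a) = 1/(a - 11) = 1/(-11 + a))
(325374 + sqrt(p(115, 227) + Z(m(21, -20)))) + 245882 = (325374 + sqrt(16 + 1/(-11 - 17/3))) + 245882 = (325374 + sqrt(16 + 1/(-50/3))) + 245882 = (325374 + sqrt(16 - 3/50)) + 245882 = (325374 + sqrt(797/50)) + 245882 = (325374 + sqrt(1594)/10) + 245882 = 571256 + sqrt(1594)/10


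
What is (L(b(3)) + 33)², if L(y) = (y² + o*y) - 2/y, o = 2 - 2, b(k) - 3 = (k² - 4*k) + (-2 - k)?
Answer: 85264/25 ≈ 3410.6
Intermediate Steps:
b(k) = 1 + k² - 5*k (b(k) = 3 + ((k² - 4*k) + (-2 - k)) = 3 + (-2 + k² - 5*k) = 1 + k² - 5*k)
o = 0
L(y) = y² - 2/y (L(y) = (y² + 0*y) - 2/y = (y² + 0) - 2/y = y² - 2/y)
(L(b(3)) + 33)² = ((-2 + (1 + 3² - 5*3)³)/(1 + 3² - 5*3) + 33)² = ((-2 + (1 + 9 - 15)³)/(1 + 9 - 15) + 33)² = ((-2 + (-5)³)/(-5) + 33)² = (-(-2 - 125)/5 + 33)² = (-⅕*(-127) + 33)² = (127/5 + 33)² = (292/5)² = 85264/25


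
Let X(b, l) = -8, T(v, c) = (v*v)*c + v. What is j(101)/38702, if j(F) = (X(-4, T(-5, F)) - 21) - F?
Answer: -65/19351 ≈ -0.0033590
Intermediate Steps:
T(v, c) = v + c*v² (T(v, c) = v²*c + v = c*v² + v = v + c*v²)
j(F) = -29 - F (j(F) = (-8 - 21) - F = -29 - F)
j(101)/38702 = (-29 - 1*101)/38702 = (-29 - 101)*(1/38702) = -130*1/38702 = -65/19351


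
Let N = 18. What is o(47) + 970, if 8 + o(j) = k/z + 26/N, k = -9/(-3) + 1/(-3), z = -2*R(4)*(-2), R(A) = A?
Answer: 17345/18 ≈ 963.61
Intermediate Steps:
z = 16 (z = -2*4*(-2) = -8*(-2) = 16)
k = 8/3 (k = -9*(-⅓) + 1*(-⅓) = 3 - ⅓ = 8/3 ≈ 2.6667)
o(j) = -115/18 (o(j) = -8 + ((8/3)/16 + 26/18) = -8 + ((8/3)*(1/16) + 26*(1/18)) = -8 + (⅙ + 13/9) = -8 + 29/18 = -115/18)
o(47) + 970 = -115/18 + 970 = 17345/18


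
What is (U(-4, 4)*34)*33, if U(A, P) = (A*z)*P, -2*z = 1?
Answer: 8976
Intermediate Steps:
z = -½ (z = -½*1 = -½ ≈ -0.50000)
U(A, P) = -A*P/2 (U(A, P) = (A*(-½))*P = (-A/2)*P = -A*P/2)
(U(-4, 4)*34)*33 = (-½*(-4)*4*34)*33 = (8*34)*33 = 272*33 = 8976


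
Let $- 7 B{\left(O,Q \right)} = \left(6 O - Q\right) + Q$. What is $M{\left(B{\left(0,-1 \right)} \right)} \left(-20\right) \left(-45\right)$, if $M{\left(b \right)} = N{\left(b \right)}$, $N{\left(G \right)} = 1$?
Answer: $900$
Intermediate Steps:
$B{\left(O,Q \right)} = - \frac{6 O}{7}$ ($B{\left(O,Q \right)} = - \frac{\left(6 O - Q\right) + Q}{7} = - \frac{\left(- Q + 6 O\right) + Q}{7} = - \frac{6 O}{7}$)
$M{\left(b \right)} = 1$
$M{\left(B{\left(0,-1 \right)} \right)} \left(-20\right) \left(-45\right) = 1 \left(-20\right) \left(-45\right) = \left(-20\right) \left(-45\right) = 900$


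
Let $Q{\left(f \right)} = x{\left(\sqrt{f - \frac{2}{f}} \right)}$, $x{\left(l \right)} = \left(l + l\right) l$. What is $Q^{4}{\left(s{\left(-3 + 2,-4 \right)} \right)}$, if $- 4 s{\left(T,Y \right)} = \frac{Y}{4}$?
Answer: $\frac{923521}{16} \approx 57720.0$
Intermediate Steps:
$s{\left(T,Y \right)} = - \frac{Y}{16}$ ($s{\left(T,Y \right)} = - \frac{Y \frac{1}{4}}{4} = - \frac{\frac{1}{4} Y}{4} = - \frac{Y}{16}$)
$x{\left(l \right)} = 2 l^{2}$ ($x{\left(l \right)} = 2 l l = 2 l^{2}$)
$Q{\left(f \right)} = - \frac{4}{f} + 2 f$ ($Q{\left(f \right)} = 2 \left(\sqrt{f - \frac{2}{f}}\right)^{2} = 2 \left(f - \frac{2}{f}\right) = - \frac{4}{f} + 2 f$)
$Q^{4}{\left(s{\left(-3 + 2,-4 \right)} \right)} = \left(- \frac{4}{\left(- \frac{1}{16}\right) \left(-4\right)} + 2 \left(\left(- \frac{1}{16}\right) \left(-4\right)\right)\right)^{4} = \left(- 4 \frac{1}{\frac{1}{4}} + 2 \cdot \frac{1}{4}\right)^{4} = \left(\left(-4\right) 4 + \frac{1}{2}\right)^{4} = \left(-16 + \frac{1}{2}\right)^{4} = \left(- \frac{31}{2}\right)^{4} = \frac{923521}{16}$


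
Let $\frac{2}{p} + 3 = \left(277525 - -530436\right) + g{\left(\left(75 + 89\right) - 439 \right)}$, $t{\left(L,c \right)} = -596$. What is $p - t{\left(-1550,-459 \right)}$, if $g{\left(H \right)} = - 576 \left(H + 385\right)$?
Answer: $\frac{221890205}{372299} \approx 596.0$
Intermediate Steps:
$g{\left(H \right)} = -221760 - 576 H$ ($g{\left(H \right)} = - 576 \left(385 + H\right) = -221760 - 576 H$)
$p = \frac{1}{372299}$ ($p = \frac{2}{-3 + \left(\left(277525 - -530436\right) - \left(221760 + 576 \left(\left(75 + 89\right) - 439\right)\right)\right)} = \frac{2}{-3 + \left(\left(277525 + 530436\right) - \left(221760 + 576 \left(164 - 439\right)\right)\right)} = \frac{2}{-3 + \left(807961 - 63360\right)} = \frac{2}{-3 + 744601} = \frac{2}{744598} = 2 \cdot \frac{1}{744598} = \frac{1}{372299} \approx 2.686 \cdot 10^{-6}$)
$p - t{\left(-1550,-459 \right)} = \frac{1}{372299} - -596 = \frac{1}{372299} + 596 = \frac{221890205}{372299}$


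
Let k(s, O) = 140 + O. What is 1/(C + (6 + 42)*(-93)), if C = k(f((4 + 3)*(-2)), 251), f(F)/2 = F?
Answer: -1/4073 ≈ -0.00024552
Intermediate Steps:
f(F) = 2*F
C = 391 (C = 140 + 251 = 391)
1/(C + (6 + 42)*(-93)) = 1/(391 + (6 + 42)*(-93)) = 1/(391 + 48*(-93)) = 1/(391 - 4464) = 1/(-4073) = -1/4073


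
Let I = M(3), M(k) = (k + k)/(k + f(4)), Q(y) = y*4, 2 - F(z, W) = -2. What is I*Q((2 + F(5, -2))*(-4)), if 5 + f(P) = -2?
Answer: 144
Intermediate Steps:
F(z, W) = 4 (F(z, W) = 2 - 1*(-2) = 2 + 2 = 4)
Q(y) = 4*y
f(P) = -7 (f(P) = -5 - 2 = -7)
M(k) = 2*k/(-7 + k) (M(k) = (k + k)/(k - 7) = (2*k)/(-7 + k) = 2*k/(-7 + k))
I = -3/2 (I = 2*3/(-7 + 3) = 2*3/(-4) = 2*3*(-¼) = -3/2 ≈ -1.5000)
I*Q((2 + F(5, -2))*(-4)) = -6*(2 + 4)*(-4) = -6*6*(-4) = -6*(-24) = -3/2*(-96) = 144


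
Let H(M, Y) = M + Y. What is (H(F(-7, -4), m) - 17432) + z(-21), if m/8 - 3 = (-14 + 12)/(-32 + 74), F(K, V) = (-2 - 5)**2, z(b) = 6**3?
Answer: -360011/21 ≈ -17143.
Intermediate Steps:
z(b) = 216
F(K, V) = 49 (F(K, V) = (-7)**2 = 49)
m = 496/21 (m = 24 + 8*((-14 + 12)/(-32 + 74)) = 24 + 8*(-2/42) = 24 + 8*(-2*1/42) = 24 + 8*(-1/21) = 24 - 8/21 = 496/21 ≈ 23.619)
(H(F(-7, -4), m) - 17432) + z(-21) = ((49 + 496/21) - 17432) + 216 = (1525/21 - 17432) + 216 = -364547/21 + 216 = -360011/21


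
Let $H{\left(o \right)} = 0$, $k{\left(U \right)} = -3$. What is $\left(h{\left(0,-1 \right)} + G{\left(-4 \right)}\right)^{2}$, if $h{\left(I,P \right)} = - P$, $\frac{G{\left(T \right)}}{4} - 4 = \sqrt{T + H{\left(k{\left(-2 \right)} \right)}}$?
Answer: $225 + 272 i \approx 225.0 + 272.0 i$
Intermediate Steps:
$G{\left(T \right)} = 16 + 4 \sqrt{T}$ ($G{\left(T \right)} = 16 + 4 \sqrt{T + 0} = 16 + 4 \sqrt{T}$)
$\left(h{\left(0,-1 \right)} + G{\left(-4 \right)}\right)^{2} = \left(\left(-1\right) \left(-1\right) + \left(16 + 4 \sqrt{-4}\right)\right)^{2} = \left(1 + \left(16 + 4 \cdot 2 i\right)\right)^{2} = \left(1 + \left(16 + 8 i\right)\right)^{2} = \left(17 + 8 i\right)^{2}$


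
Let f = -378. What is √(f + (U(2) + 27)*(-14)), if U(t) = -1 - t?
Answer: I*√714 ≈ 26.721*I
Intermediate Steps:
√(f + (U(2) + 27)*(-14)) = √(-378 + ((-1 - 1*2) + 27)*(-14)) = √(-378 + ((-1 - 2) + 27)*(-14)) = √(-378 + (-3 + 27)*(-14)) = √(-378 + 24*(-14)) = √(-378 - 336) = √(-714) = I*√714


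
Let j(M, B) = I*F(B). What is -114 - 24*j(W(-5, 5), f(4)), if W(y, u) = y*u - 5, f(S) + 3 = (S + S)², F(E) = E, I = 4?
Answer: -5970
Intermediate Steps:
f(S) = -3 + 4*S² (f(S) = -3 + (S + S)² = -3 + (2*S)² = -3 + 4*S²)
W(y, u) = -5 + u*y (W(y, u) = u*y - 5 = -5 + u*y)
j(M, B) = 4*B
-114 - 24*j(W(-5, 5), f(4)) = -114 - 96*(-3 + 4*4²) = -114 - 96*(-3 + 4*16) = -114 - 96*(-3 + 64) = -114 - 96*61 = -114 - 24*244 = -114 - 5856 = -5970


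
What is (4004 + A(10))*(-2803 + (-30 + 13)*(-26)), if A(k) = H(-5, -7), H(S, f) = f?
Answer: -9436917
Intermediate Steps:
A(k) = -7
(4004 + A(10))*(-2803 + (-30 + 13)*(-26)) = (4004 - 7)*(-2803 + (-30 + 13)*(-26)) = 3997*(-2803 - 17*(-26)) = 3997*(-2803 + 442) = 3997*(-2361) = -9436917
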